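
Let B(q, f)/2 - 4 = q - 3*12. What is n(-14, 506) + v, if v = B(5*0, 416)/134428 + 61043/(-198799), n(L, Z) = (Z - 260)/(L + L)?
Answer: -17357812521/1908867998 ≈ -9.0932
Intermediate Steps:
B(q, f) = -64 + 2*q (B(q, f) = 8 + 2*(q - 3*12) = 8 + 2*(q - 36) = 8 + 2*(-36 + q) = 8 + (-72 + 2*q) = -64 + 2*q)
n(L, Z) = (-260 + Z)/(2*L) (n(L, Z) = (-260 + Z)/((2*L)) = (-260 + Z)*(1/(2*L)) = (-260 + Z)/(2*L))
v = -2054652885/6681037993 (v = (-64 + 2*(5*0))/134428 + 61043/(-198799) = (-64 + 2*0)*(1/134428) + 61043*(-1/198799) = (-64 + 0)*(1/134428) - 61043/198799 = -64*1/134428 - 61043/198799 = -16/33607 - 61043/198799 = -2054652885/6681037993 ≈ -0.30754)
n(-14, 506) + v = (1/2)*(-260 + 506)/(-14) - 2054652885/6681037993 = (1/2)*(-1/14)*246 - 2054652885/6681037993 = -123/14 - 2054652885/6681037993 = -17357812521/1908867998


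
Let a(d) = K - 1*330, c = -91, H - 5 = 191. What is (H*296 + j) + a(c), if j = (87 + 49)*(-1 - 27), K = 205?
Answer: 54083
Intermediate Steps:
H = 196 (H = 5 + 191 = 196)
j = -3808 (j = 136*(-28) = -3808)
a(d) = -125 (a(d) = 205 - 1*330 = 205 - 330 = -125)
(H*296 + j) + a(c) = (196*296 - 3808) - 125 = (58016 - 3808) - 125 = 54208 - 125 = 54083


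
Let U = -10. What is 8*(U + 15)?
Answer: 40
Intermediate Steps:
8*(U + 15) = 8*(-10 + 15) = 8*5 = 40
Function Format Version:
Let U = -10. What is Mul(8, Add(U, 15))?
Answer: 40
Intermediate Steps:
Mul(8, Add(U, 15)) = Mul(8, Add(-10, 15)) = Mul(8, 5) = 40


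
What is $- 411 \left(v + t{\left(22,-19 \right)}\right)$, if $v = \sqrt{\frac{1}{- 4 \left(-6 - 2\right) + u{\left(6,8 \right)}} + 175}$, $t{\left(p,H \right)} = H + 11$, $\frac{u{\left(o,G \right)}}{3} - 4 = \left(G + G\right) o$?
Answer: $3288 - \frac{411 \sqrt{4822383}}{166} \approx -2149.1$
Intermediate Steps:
$u{\left(o,G \right)} = 12 + 6 G o$ ($u{\left(o,G \right)} = 12 + 3 \left(G + G\right) o = 12 + 3 \cdot 2 G o = 12 + 6 G o$)
$t{\left(p,H \right)} = 11 + H$
$v = \frac{\sqrt{4822383}}{166}$ ($v = \sqrt{\frac{1}{- 4 \left(-6 - 2\right) + \left(12 + 6 \cdot 8 \cdot 6\right)} + 175} = \sqrt{\frac{1}{\left(-4\right) \left(-8\right) + \left(12 + 288\right)} + 175} = \sqrt{\frac{1}{32 + 300} + 175} = \sqrt{\frac{1}{332} + 175} = \sqrt{\frac{58101}{332}} = \frac{\sqrt{4822383}}{166} \approx 13.229$)
$- 411 \left(v + t{\left(22,-19 \right)}\right) = - 411 \left(\frac{\sqrt{4822383}}{166} + \left(11 - 19\right)\right) = - 411 \left(\frac{\sqrt{4822383}}{166} - 8\right) = - 411 \left(-8 + \frac{\sqrt{4822383}}{166}\right) = 3288 - \frac{411 \sqrt{4822383}}{166}$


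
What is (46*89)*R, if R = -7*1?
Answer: -28658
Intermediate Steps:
R = -7
(46*89)*R = (46*89)*(-7) = 4094*(-7) = -28658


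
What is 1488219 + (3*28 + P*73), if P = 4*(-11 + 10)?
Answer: 1488011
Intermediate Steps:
P = -4 (P = 4*(-1) = -4)
1488219 + (3*28 + P*73) = 1488219 + (3*28 - 4*73) = 1488219 + (84 - 292) = 1488219 - 208 = 1488011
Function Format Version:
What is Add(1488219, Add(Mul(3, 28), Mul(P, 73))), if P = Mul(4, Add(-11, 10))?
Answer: 1488011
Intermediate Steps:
P = -4 (P = Mul(4, -1) = -4)
Add(1488219, Add(Mul(3, 28), Mul(P, 73))) = Add(1488219, Add(Mul(3, 28), Mul(-4, 73))) = Add(1488219, Add(84, -292)) = Add(1488219, -208) = 1488011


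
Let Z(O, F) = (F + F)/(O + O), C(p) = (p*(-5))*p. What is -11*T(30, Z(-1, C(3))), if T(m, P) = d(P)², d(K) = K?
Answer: -22275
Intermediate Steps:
C(p) = -5*p² (C(p) = (-5*p)*p = -5*p²)
Z(O, F) = F/O (Z(O, F) = (2*F)/((2*O)) = (2*F)*(1/(2*O)) = F/O)
T(m, P) = P²
-11*T(30, Z(-1, C(3))) = -11*(-5*3²/(-1))² = -11*(-5*9*(-1))² = -11*(-45*(-1))² = -11*45² = -11*2025 = -22275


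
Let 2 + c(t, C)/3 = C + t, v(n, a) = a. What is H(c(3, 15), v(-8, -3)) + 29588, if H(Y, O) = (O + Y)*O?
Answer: 29453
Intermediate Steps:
c(t, C) = -6 + 3*C + 3*t (c(t, C) = -6 + 3*(C + t) = -6 + (3*C + 3*t) = -6 + 3*C + 3*t)
H(Y, O) = O*(O + Y)
H(c(3, 15), v(-8, -3)) + 29588 = -3*(-3 + (-6 + 3*15 + 3*3)) + 29588 = -3*(-3 + (-6 + 45 + 9)) + 29588 = -3*(-3 + 48) + 29588 = -3*45 + 29588 = -135 + 29588 = 29453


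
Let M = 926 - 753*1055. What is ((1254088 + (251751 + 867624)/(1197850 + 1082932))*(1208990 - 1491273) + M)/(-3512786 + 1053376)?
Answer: 807416568016392451/5609378058620 ≈ 1.4394e+5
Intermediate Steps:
M = -793489 (M = 926 - 794415 = -793489)
((1254088 + (251751 + 867624)/(1197850 + 1082932))*(1208990 - 1491273) + M)/(-3512786 + 1053376) = ((1254088 + (251751 + 867624)/(1197850 + 1082932))*(1208990 - 1491273) - 793489)/(-3512786 + 1053376) = ((1254088 + 1119375/2280782)*(-282283) - 793489)/(-2459410) = ((1254088 + 1119375*(1/2280782))*(-282283) - 793489)*(-1/2459410) = ((1254088 + 1119375/2280782)*(-282283) - 793489)*(-1/2459410) = ((2860302456191/2280782)*(-282283) - 793489)*(-1/2459410) = (-807414758240964053/2280782 - 793489)*(-1/2459410) = -807416568016392451/2280782*(-1/2459410) = 807416568016392451/5609378058620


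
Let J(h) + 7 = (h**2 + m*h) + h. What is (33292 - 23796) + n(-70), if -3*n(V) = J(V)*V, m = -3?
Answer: 380798/3 ≈ 1.2693e+5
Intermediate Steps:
J(h) = -7 + h**2 - 2*h (J(h) = -7 + ((h**2 - 3*h) + h) = -7 + (h**2 - 2*h) = -7 + h**2 - 2*h)
n(V) = -V*(-7 + V**2 - 2*V)/3 (n(V) = -(-7 + V**2 - 2*V)*V/3 = -V*(-7 + V**2 - 2*V)/3)
(33292 - 23796) + n(-70) = (33292 - 23796) + (1/3)*(-70)*(7 - 1*(-70)**2 + 2*(-70)) = 9496 + (1/3)*(-70)*(7 - 1*4900 - 140) = 9496 + (1/3)*(-70)*(7 - 4900 - 140) = 9496 + (1/3)*(-70)*(-5033) = 9496 + 352310/3 = 380798/3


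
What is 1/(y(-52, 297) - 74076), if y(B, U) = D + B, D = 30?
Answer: -1/74098 ≈ -1.3496e-5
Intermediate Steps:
y(B, U) = 30 + B
1/(y(-52, 297) - 74076) = 1/((30 - 52) - 74076) = 1/(-22 - 74076) = 1/(-74098) = -1/74098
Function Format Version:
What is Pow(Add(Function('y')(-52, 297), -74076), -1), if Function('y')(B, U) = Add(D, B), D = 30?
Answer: Rational(-1, 74098) ≈ -1.3496e-5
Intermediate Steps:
Function('y')(B, U) = Add(30, B)
Pow(Add(Function('y')(-52, 297), -74076), -1) = Pow(Add(Add(30, -52), -74076), -1) = Pow(Add(-22, -74076), -1) = Pow(-74098, -1) = Rational(-1, 74098)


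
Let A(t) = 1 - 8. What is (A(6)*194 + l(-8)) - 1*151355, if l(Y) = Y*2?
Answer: -152729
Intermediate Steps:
A(t) = -7
l(Y) = 2*Y
(A(6)*194 + l(-8)) - 1*151355 = (-7*194 + 2*(-8)) - 1*151355 = (-1358 - 16) - 151355 = -1374 - 151355 = -152729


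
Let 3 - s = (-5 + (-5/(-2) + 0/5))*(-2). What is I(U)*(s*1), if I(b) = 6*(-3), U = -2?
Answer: 36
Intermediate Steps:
I(b) = -18
s = -2 (s = 3 - (-5 + (-5/(-2) + 0/5))*(-2) = 3 - (-5 + (-5*(-½) + 0*(⅕)))*(-2) = 3 - (-5 + (5/2 + 0))*(-2) = 3 - (-5 + 5/2)*(-2) = 3 - (-5)*(-2)/2 = 3 - 1*5 = 3 - 5 = -2)
I(U)*(s*1) = -(-36) = -18*(-2) = 36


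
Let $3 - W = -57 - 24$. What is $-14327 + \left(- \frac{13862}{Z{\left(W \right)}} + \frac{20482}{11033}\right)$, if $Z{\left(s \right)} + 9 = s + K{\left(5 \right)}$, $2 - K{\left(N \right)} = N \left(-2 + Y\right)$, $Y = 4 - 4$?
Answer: $- \frac{43583791}{3009} \approx -14484.0$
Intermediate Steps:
$Y = 0$
$W = 84$ ($W = 3 - \left(-57 - 24\right) = 3 - -81 = 3 + 81 = 84$)
$K{\left(N \right)} = 2 + 2 N$ ($K{\left(N \right)} = 2 - N \left(-2 + 0\right) = 2 - N \left(-2\right) = 2 - - 2 N = 2 + 2 N$)
$Z{\left(s \right)} = 3 + s$ ($Z{\left(s \right)} = -9 + \left(s + \left(2 + 2 \cdot 5\right)\right) = -9 + \left(s + \left(2 + 10\right)\right) = -9 + \left(s + 12\right) = -9 + \left(12 + s\right) = 3 + s$)
$-14327 + \left(- \frac{13862}{Z{\left(W \right)}} + \frac{20482}{11033}\right) = -14327 + \left(- \frac{13862}{3 + 84} + \frac{20482}{11033}\right) = -14327 + \left(- \frac{13862}{87} + 20482 \cdot \frac{1}{11033}\right) = -14327 + \left(\left(-13862\right) \frac{1}{87} + \frac{1862}{1003}\right) = -14327 + \left(- \frac{478}{3} + \frac{1862}{1003}\right) = -14327 - \frac{473848}{3009} = - \frac{43583791}{3009}$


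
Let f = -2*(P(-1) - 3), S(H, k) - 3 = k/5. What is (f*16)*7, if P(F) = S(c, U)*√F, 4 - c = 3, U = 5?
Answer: 672 - 896*I ≈ 672.0 - 896.0*I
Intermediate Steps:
c = 1 (c = 4 - 1*3 = 4 - 3 = 1)
S(H, k) = 3 + k/5
P(F) = 4*√F (P(F) = (3 + (⅕)*5)*√F = (3 + 1)*√F = 4*√F)
f = 6 - 8*I (f = -2*(4*√(-1) - 3) = -2*(4*I - 3) = -2*(-3 + 4*I) = 6 - 8*I ≈ 6.0 - 8.0*I)
(f*16)*7 = ((6 - 8*I)*16)*7 = (96 - 128*I)*7 = 672 - 896*I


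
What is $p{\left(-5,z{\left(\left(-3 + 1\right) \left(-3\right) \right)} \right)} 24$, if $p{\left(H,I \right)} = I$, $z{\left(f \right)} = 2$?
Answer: $48$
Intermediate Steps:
$p{\left(-5,z{\left(\left(-3 + 1\right) \left(-3\right) \right)} \right)} 24 = 2 \cdot 24 = 48$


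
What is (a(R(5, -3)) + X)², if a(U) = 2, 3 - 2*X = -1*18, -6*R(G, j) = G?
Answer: 625/4 ≈ 156.25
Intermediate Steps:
R(G, j) = -G/6
X = 21/2 (X = 3/2 - (-1)*18/2 = 3/2 - ½*(-18) = 3/2 + 9 = 21/2 ≈ 10.500)
(a(R(5, -3)) + X)² = (2 + 21/2)² = (25/2)² = 625/4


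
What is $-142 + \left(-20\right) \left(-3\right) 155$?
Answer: $9158$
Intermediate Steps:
$-142 + \left(-20\right) \left(-3\right) 155 = -142 + 60 \cdot 155 = -142 + 9300 = 9158$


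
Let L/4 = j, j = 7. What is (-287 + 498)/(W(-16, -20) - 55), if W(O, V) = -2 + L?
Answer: -211/29 ≈ -7.2759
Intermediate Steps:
L = 28 (L = 4*7 = 28)
W(O, V) = 26 (W(O, V) = -2 + 28 = 26)
(-287 + 498)/(W(-16, -20) - 55) = (-287 + 498)/(26 - 55) = 211/(-29) = 211*(-1/29) = -211/29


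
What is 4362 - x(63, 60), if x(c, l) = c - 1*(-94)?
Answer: 4205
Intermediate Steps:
x(c, l) = 94 + c (x(c, l) = c + 94 = 94 + c)
4362 - x(63, 60) = 4362 - (94 + 63) = 4362 - 1*157 = 4362 - 157 = 4205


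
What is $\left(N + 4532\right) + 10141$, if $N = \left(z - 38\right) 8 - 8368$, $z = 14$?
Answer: $6113$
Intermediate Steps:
$N = -8560$ ($N = \left(14 - 38\right) 8 - 8368 = \left(-24\right) 8 - 8368 = -192 - 8368 = -8560$)
$\left(N + 4532\right) + 10141 = \left(-8560 + 4532\right) + 10141 = -4028 + 10141 = 6113$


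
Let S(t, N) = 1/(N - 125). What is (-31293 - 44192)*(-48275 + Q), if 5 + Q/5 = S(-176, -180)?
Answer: 222401530985/61 ≈ 3.6459e+9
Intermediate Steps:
S(t, N) = 1/(-125 + N)
Q = -1526/61 (Q = -25 + 5/(-125 - 180) = -25 + 5/(-305) = -25 + 5*(-1/305) = -25 - 1/61 = -1526/61 ≈ -25.016)
(-31293 - 44192)*(-48275 + Q) = (-31293 - 44192)*(-48275 - 1526/61) = -75485*(-2946301/61) = 222401530985/61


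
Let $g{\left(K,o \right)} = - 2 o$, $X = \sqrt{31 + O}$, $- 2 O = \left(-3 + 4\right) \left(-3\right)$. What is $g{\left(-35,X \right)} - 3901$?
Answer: $-3901 - \sqrt{130} \approx -3912.4$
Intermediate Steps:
$O = \frac{3}{2}$ ($O = - \frac{\left(-3 + 4\right) \left(-3\right)}{2} = - \frac{1 \left(-3\right)}{2} = \left(- \frac{1}{2}\right) \left(-3\right) = \frac{3}{2} \approx 1.5$)
$X = \frac{\sqrt{130}}{2}$ ($X = \sqrt{31 + \frac{3}{2}} = \sqrt{\frac{65}{2}} = \frac{\sqrt{130}}{2} \approx 5.7009$)
$g{\left(-35,X \right)} - 3901 = - 2 \frac{\sqrt{130}}{2} - 3901 = - \sqrt{130} - 3901 = -3901 - \sqrt{130}$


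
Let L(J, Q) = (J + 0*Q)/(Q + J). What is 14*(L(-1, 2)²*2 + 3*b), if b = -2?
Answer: -56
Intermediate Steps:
L(J, Q) = J/(J + Q) (L(J, Q) = (J + 0)/(J + Q) = J/(J + Q))
14*(L(-1, 2)²*2 + 3*b) = 14*((-1/(-1 + 2))²*2 + 3*(-2)) = 14*((-1/1)²*2 - 6) = 14*((-1*1)²*2 - 6) = 14*((-1)²*2 - 6) = 14*(1*2 - 6) = 14*(2 - 6) = 14*(-4) = -56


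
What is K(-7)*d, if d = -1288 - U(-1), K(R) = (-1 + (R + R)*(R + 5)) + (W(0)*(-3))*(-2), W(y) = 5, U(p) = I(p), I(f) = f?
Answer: -73359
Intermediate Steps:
U(p) = p
K(R) = 29 + 2*R*(5 + R) (K(R) = (-1 + (R + R)*(R + 5)) + (5*(-3))*(-2) = (-1 + (2*R)*(5 + R)) - 15*(-2) = (-1 + 2*R*(5 + R)) + 30 = 29 + 2*R*(5 + R))
d = -1287 (d = -1288 - 1*(-1) = -1288 + 1 = -1287)
K(-7)*d = (29 + 2*(-7)² + 10*(-7))*(-1287) = (29 + 2*49 - 70)*(-1287) = (29 + 98 - 70)*(-1287) = 57*(-1287) = -73359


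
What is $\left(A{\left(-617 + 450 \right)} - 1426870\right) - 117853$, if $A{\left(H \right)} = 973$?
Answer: $-1543750$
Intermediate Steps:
$\left(A{\left(-617 + 450 \right)} - 1426870\right) - 117853 = \left(973 - 1426870\right) - 117853 = -1425897 - 117853 = -1543750$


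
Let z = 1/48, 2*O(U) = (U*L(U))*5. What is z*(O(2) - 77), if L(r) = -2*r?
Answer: -97/48 ≈ -2.0208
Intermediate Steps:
O(U) = -5*U**2 (O(U) = ((U*(-2*U))*5)/2 = (-2*U**2*5)/2 = (-10*U**2)/2 = -5*U**2)
z = 1/48 ≈ 0.020833
z*(O(2) - 77) = (-5*2**2 - 77)/48 = (-5*4 - 77)/48 = (-20 - 77)/48 = (1/48)*(-97) = -97/48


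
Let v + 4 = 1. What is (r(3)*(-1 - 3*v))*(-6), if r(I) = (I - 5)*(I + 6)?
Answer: 864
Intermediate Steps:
v = -3 (v = -4 + 1 = -3)
r(I) = (-5 + I)*(6 + I)
(r(3)*(-1 - 3*v))*(-6) = ((-30 + 3 + 3**2)*(-1 - 3*(-3)))*(-6) = ((-30 + 3 + 9)*(-1 + 9))*(-6) = -18*8*(-6) = -144*(-6) = 864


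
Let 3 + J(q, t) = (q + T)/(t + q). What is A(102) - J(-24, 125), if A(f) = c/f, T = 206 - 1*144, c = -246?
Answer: 364/1717 ≈ 0.21200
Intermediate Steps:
T = 62 (T = 206 - 144 = 62)
A(f) = -246/f
J(q, t) = -3 + (62 + q)/(q + t) (J(q, t) = -3 + (q + 62)/(t + q) = -3 + (62 + q)/(q + t))
A(102) - J(-24, 125) = -246/102 - (62 - 3*125 - 2*(-24))/(-24 + 125) = -246*1/102 - (62 - 375 + 48)/101 = -41/17 - (-265)/101 = -41/17 - 1*(-265/101) = -41/17 + 265/101 = 364/1717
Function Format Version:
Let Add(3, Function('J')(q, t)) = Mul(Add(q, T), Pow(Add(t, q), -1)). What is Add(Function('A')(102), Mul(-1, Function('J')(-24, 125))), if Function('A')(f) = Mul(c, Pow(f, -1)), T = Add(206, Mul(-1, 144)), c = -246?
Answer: Rational(364, 1717) ≈ 0.21200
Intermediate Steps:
T = 62 (T = Add(206, -144) = 62)
Function('A')(f) = Mul(-246, Pow(f, -1))
Function('J')(q, t) = Add(-3, Mul(Pow(Add(q, t), -1), Add(62, q))) (Function('J')(q, t) = Add(-3, Mul(Add(q, 62), Pow(Add(t, q), -1))) = Add(-3, Mul(Add(62, q), Pow(Add(q, t), -1))) = Add(-3, Mul(Pow(Add(q, t), -1), Add(62, q))))
Add(Function('A')(102), Mul(-1, Function('J')(-24, 125))) = Add(Mul(-246, Pow(102, -1)), Mul(-1, Mul(Pow(Add(-24, 125), -1), Add(62, Mul(-3, 125), Mul(-2, -24))))) = Add(Mul(-246, Rational(1, 102)), Mul(-1, Mul(Pow(101, -1), Add(62, -375, 48)))) = Add(Rational(-41, 17), Mul(-1, Mul(Rational(1, 101), -265))) = Add(Rational(-41, 17), Mul(-1, Rational(-265, 101))) = Add(Rational(-41, 17), Rational(265, 101)) = Rational(364, 1717)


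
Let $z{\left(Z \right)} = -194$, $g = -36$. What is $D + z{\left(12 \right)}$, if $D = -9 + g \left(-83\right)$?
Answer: $2785$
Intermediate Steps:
$D = 2979$ ($D = -9 - -2988 = -9 + 2988 = 2979$)
$D + z{\left(12 \right)} = 2979 - 194 = 2785$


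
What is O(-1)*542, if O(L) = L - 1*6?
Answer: -3794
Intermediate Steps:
O(L) = -6 + L (O(L) = L - 6 = -6 + L)
O(-1)*542 = (-6 - 1)*542 = -7*542 = -3794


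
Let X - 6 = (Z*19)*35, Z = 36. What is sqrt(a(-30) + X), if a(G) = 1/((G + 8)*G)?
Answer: sqrt(2607719565)/330 ≈ 154.74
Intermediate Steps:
X = 23946 (X = 6 + (36*19)*35 = 6 + 684*35 = 6 + 23940 = 23946)
a(G) = 1/(G*(8 + G)) (a(G) = 1/((8 + G)*G) = 1/(G*(8 + G)))
sqrt(a(-30) + X) = sqrt(1/((-30)*(8 - 30)) + 23946) = sqrt(-1/30/(-22) + 23946) = sqrt(-1/30*(-1/22) + 23946) = sqrt(1/660 + 23946) = sqrt(15804361/660) = sqrt(2607719565)/330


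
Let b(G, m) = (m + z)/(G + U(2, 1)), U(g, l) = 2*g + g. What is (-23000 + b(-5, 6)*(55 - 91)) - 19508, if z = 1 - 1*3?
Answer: -42652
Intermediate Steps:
U(g, l) = 3*g
z = -2 (z = 1 - 3 = -2)
b(G, m) = (-2 + m)/(6 + G) (b(G, m) = (m - 2)/(G + 3*2) = (-2 + m)/(G + 6) = (-2 + m)/(6 + G))
(-23000 + b(-5, 6)*(55 - 91)) - 19508 = (-23000 + ((-2 + 6)/(6 - 5))*(55 - 91)) - 19508 = (-23000 + (4/1)*(-36)) - 19508 = (-23000 + (1*4)*(-36)) - 19508 = (-23000 + 4*(-36)) - 19508 = (-23000 - 144) - 19508 = -23144 - 19508 = -42652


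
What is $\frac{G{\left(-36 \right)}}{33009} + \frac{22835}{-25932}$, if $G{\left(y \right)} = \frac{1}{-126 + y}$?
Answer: $- \frac{20351538227}{23111713476} \approx -0.88057$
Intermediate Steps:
$\frac{G{\left(-36 \right)}}{33009} + \frac{22835}{-25932} = \frac{1}{\left(-126 - 36\right) 33009} + \frac{22835}{-25932} = \frac{1}{-162} \cdot \frac{1}{33009} + 22835 \left(- \frac{1}{25932}\right) = \left(- \frac{1}{162}\right) \frac{1}{33009} - \frac{22835}{25932} = - \frac{1}{5347458} - \frac{22835}{25932} = - \frac{20351538227}{23111713476}$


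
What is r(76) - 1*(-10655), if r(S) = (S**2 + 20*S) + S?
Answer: 18027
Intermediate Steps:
r(S) = S**2 + 21*S
r(76) - 1*(-10655) = 76*(21 + 76) - 1*(-10655) = 76*97 + 10655 = 7372 + 10655 = 18027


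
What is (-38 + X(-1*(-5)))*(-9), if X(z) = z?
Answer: 297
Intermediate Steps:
(-38 + X(-1*(-5)))*(-9) = (-38 - 1*(-5))*(-9) = (-38 + 5)*(-9) = -33*(-9) = 297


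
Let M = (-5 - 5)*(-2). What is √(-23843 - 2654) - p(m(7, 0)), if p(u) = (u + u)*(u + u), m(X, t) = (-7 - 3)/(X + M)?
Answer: -400/729 + I*√26497 ≈ -0.5487 + 162.78*I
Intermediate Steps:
M = 20 (M = -10*(-2) = 20)
m(X, t) = -10/(20 + X) (m(X, t) = (-7 - 3)/(X + 20) = -10/(20 + X))
p(u) = 4*u² (p(u) = (2*u)*(2*u) = 4*u²)
√(-23843 - 2654) - p(m(7, 0)) = √(-23843 - 2654) - 4*(-10/(20 + 7))² = √(-26497) - 4*(-10/27)² = I*√26497 - 4*(-10*1/27)² = I*√26497 - 4*(-10/27)² = I*√26497 - 4*100/729 = I*√26497 - 1*400/729 = I*√26497 - 400/729 = -400/729 + I*√26497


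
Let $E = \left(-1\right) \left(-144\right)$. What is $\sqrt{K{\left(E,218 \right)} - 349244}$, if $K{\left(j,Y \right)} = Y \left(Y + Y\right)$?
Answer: $6 i \sqrt{7061} \approx 504.18 i$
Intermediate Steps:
$E = 144$
$K{\left(j,Y \right)} = 2 Y^{2}$ ($K{\left(j,Y \right)} = Y 2 Y = 2 Y^{2}$)
$\sqrt{K{\left(E,218 \right)} - 349244} = \sqrt{2 \cdot 218^{2} - 349244} = \sqrt{2 \cdot 47524 - 349244} = \sqrt{95048 - 349244} = \sqrt{-254196} = 6 i \sqrt{7061}$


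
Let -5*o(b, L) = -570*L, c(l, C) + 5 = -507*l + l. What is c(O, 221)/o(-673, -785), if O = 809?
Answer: 136453/29830 ≈ 4.5744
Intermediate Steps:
c(l, C) = -5 - 506*l (c(l, C) = -5 + (-507*l + l) = -5 - 506*l)
o(b, L) = 114*L (o(b, L) = -(-114)*L = 114*L)
c(O, 221)/o(-673, -785) = (-5 - 506*809)/((114*(-785))) = (-5 - 409354)/(-89490) = -409359*(-1/89490) = 136453/29830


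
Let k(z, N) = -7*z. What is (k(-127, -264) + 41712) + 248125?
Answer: 290726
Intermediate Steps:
(k(-127, -264) + 41712) + 248125 = (-7*(-127) + 41712) + 248125 = (889 + 41712) + 248125 = 42601 + 248125 = 290726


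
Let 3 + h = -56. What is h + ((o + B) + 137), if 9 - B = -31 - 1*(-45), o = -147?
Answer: -74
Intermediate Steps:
B = -5 (B = 9 - (-31 - 1*(-45)) = 9 - (-31 + 45) = 9 - 1*14 = 9 - 14 = -5)
h = -59 (h = -3 - 56 = -59)
h + ((o + B) + 137) = -59 + ((-147 - 5) + 137) = -59 + (-152 + 137) = -59 - 15 = -74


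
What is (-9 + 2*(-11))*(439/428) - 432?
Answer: -198505/428 ≈ -463.80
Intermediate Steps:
(-9 + 2*(-11))*(439/428) - 432 = (-9 - 22)*(439*(1/428)) - 432 = -31*439/428 - 432 = -13609/428 - 432 = -198505/428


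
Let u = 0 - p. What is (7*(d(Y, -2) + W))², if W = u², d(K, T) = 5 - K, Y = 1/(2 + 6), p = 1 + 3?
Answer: 1366561/64 ≈ 21353.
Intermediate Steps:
p = 4
Y = ⅛ (Y = 1/8 = ⅛ ≈ 0.12500)
u = -4 (u = 0 - 1*4 = 0 - 4 = -4)
W = 16 (W = (-4)² = 16)
(7*(d(Y, -2) + W))² = (7*((5 - 1*⅛) + 16))² = (7*((5 - ⅛) + 16))² = (7*(39/8 + 16))² = (7*(167/8))² = (1169/8)² = 1366561/64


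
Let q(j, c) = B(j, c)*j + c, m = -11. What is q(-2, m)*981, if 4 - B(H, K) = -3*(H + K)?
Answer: 57879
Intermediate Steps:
B(H, K) = 4 + 3*H + 3*K (B(H, K) = 4 - (-3)*(H + K) = 4 - (-3*H - 3*K) = 4 + (3*H + 3*K) = 4 + 3*H + 3*K)
q(j, c) = c + j*(4 + 3*c + 3*j) (q(j, c) = (4 + 3*j + 3*c)*j + c = (4 + 3*c + 3*j)*j + c = j*(4 + 3*c + 3*j) + c = c + j*(4 + 3*c + 3*j))
q(-2, m)*981 = (-11 - 2*(4 + 3*(-11) + 3*(-2)))*981 = (-11 - 2*(4 - 33 - 6))*981 = (-11 - 2*(-35))*981 = (-11 + 70)*981 = 59*981 = 57879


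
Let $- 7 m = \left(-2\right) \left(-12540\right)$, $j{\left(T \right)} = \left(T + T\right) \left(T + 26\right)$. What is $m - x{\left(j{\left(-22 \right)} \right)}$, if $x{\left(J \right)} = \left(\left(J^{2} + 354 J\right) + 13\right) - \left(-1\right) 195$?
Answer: $\frac{192760}{7} \approx 27537.0$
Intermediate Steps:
$j{\left(T \right)} = 2 T \left(26 + T\right)$
$m = - \frac{25080}{7}$ ($m = - \frac{\left(-2\right) \left(-12540\right)}{7} = \left(- \frac{1}{7}\right) 25080 = - \frac{25080}{7} \approx -3582.9$)
$x{\left(J \right)} = 208 + J^{2} + 354 J$ ($x{\left(J \right)} = \left(13 + J^{2} + 354 J\right) - -195 = \left(13 + J^{2} + 354 J\right) + 195 = 208 + J^{2} + 354 J$)
$m - x{\left(j{\left(-22 \right)} \right)} = - \frac{25080}{7} - \left(208 + \left(2 \left(-22\right) \left(26 - 22\right)\right)^{2} + 354 \cdot 2 \left(-22\right) \left(26 - 22\right)\right) = - \frac{25080}{7} - \left(208 + \left(2 \left(-22\right) 4\right)^{2} + 354 \cdot 2 \left(-22\right) 4\right) = - \frac{25080}{7} - \left(208 + \left(-176\right)^{2} + 354 \left(-176\right)\right) = - \frac{25080}{7} - \left(208 + 30976 - 62304\right) = - \frac{25080}{7} - -31120 = - \frac{25080}{7} + 31120 = \frac{192760}{7}$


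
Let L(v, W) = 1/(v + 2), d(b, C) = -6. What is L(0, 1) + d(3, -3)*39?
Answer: -467/2 ≈ -233.50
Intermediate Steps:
L(v, W) = 1/(2 + v)
L(0, 1) + d(3, -3)*39 = 1/(2 + 0) - 6*39 = 1/2 - 234 = ½ - 234 = -467/2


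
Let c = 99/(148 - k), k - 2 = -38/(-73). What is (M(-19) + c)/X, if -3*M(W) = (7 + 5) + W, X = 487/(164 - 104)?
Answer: 10669/28733 ≈ 0.37132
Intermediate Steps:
X = 487/60 ≈ 8.1167
k = 184/73 (k = 2 - 38/(-73) = 2 - 38*(-1/73) = 2 + 38/73 = 184/73 ≈ 2.5205)
M(W) = -4 - W/3 (M(W) = -((7 + 5) + W)/3 = -(12 + W)/3 = -4 - W/3)
c = 803/1180 (c = 99/(148 - 1*184/73) = 99/(148 - 184/73) = 99/(10620/73) = 99*(73/10620) = 803/1180 ≈ 0.68051)
(M(-19) + c)/X = ((-4 - ⅓*(-19)) + 803/1180)/(487/60) = 60*((-4 + 19/3) + 803/1180)/487 = 60*(7/3 + 803/1180)/487 = (60/487)*(10669/3540) = 10669/28733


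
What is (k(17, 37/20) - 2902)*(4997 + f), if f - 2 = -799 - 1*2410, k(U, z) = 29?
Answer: -5142670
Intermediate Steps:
f = -3207 (f = 2 + (-799 - 1*2410) = 2 + (-799 - 2410) = 2 - 3209 = -3207)
(k(17, 37/20) - 2902)*(4997 + f) = (29 - 2902)*(4997 - 3207) = -2873*1790 = -5142670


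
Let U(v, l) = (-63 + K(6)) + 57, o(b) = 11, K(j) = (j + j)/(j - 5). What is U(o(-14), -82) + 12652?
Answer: 12658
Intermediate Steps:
K(j) = 2*j/(-5 + j) (K(j) = (2*j)/(-5 + j) = 2*j/(-5 + j))
U(v, l) = 6 (U(v, l) = (-63 + 2*6/(-5 + 6)) + 57 = (-63 + 2*6/1) + 57 = (-63 + 2*6*1) + 57 = (-63 + 12) + 57 = -51 + 57 = 6)
U(o(-14), -82) + 12652 = 6 + 12652 = 12658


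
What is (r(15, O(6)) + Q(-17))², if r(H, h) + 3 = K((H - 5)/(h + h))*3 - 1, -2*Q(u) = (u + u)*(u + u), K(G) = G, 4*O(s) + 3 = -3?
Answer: 350464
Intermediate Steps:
O(s) = -3/2 (O(s) = -¾ + (¼)*(-3) = -¾ - ¾ = -3/2)
Q(u) = -2*u² (Q(u) = -(u + u)*(u + u)/2 = -2*u*2*u/2 = -2*u²)
r(H, h) = -4 + 3*(-5 + H)/(2*h) (r(H, h) = -3 + (((H - 5)/(h + h))*3 - 1) = -3 + (((-5 + H)/((2*h)))*3 - 1) = -3 + (((-5 + H)*(1/(2*h)))*3 - 1) = -3 + (((-5 + H)/(2*h))*3 - 1) = -3 + (3*(-5 + H)/(2*h) - 1) = -3 + (-1 + 3*(-5 + H)/(2*h)) = -4 + 3*(-5 + H)/(2*h))
(r(15, O(6)) + Q(-17))² = ((-15 - 8*(-3/2) + 3*15)/(2*(-3/2)) - 2*(-17)²)² = ((½)*(-⅔)*(-15 + 12 + 45) - 2*289)² = ((½)*(-⅔)*42 - 578)² = (-14 - 578)² = (-592)² = 350464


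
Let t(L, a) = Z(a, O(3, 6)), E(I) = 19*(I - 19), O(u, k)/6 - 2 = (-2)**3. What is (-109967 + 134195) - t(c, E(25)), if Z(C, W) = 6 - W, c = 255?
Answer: 24186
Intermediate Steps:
O(u, k) = -36 (O(u, k) = 12 + 6*(-2)**3 = 12 + 6*(-8) = 12 - 48 = -36)
E(I) = -361 + 19*I (E(I) = 19*(-19 + I) = -361 + 19*I)
t(L, a) = 42 (t(L, a) = 6 - 1*(-36) = 6 + 36 = 42)
(-109967 + 134195) - t(c, E(25)) = (-109967 + 134195) - 1*42 = 24228 - 42 = 24186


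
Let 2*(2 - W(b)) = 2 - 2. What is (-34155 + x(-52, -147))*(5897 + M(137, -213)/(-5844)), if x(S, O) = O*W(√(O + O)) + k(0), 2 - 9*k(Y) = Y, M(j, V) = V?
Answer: -3561550379653/17532 ≈ -2.0315e+8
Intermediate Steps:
W(b) = 2 (W(b) = 2 - (2 - 2)/2 = 2 - ½*0 = 2 + 0 = 2)
k(Y) = 2/9 - Y/9
x(S, O) = 2/9 + 2*O (x(S, O) = O*2 + (2/9 - ⅑*0) = 2*O + (2/9 + 0) = 2*O + 2/9 = 2/9 + 2*O)
(-34155 + x(-52, -147))*(5897 + M(137, -213)/(-5844)) = (-34155 + (2/9 + 2*(-147)))*(5897 - 213/(-5844)) = (-34155 + (2/9 - 294))*(5897 - 213*(-1/5844)) = (-34155 - 2644/9)*(5897 + 71/1948) = -310039/9*11487427/1948 = -3561550379653/17532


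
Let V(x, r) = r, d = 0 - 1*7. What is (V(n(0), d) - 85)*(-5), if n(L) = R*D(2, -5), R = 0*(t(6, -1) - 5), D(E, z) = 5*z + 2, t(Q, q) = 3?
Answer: 460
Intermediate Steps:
d = -7 (d = 0 - 7 = -7)
D(E, z) = 2 + 5*z
R = 0 (R = 0*(3 - 5) = 0*(-2) = 0)
n(L) = 0 (n(L) = 0*(2 + 5*(-5)) = 0*(2 - 25) = 0*(-23) = 0)
(V(n(0), d) - 85)*(-5) = (-7 - 85)*(-5) = -92*(-5) = 460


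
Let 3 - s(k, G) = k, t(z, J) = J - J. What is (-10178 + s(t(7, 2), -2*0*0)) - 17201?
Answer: -27376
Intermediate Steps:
t(z, J) = 0
s(k, G) = 3 - k
(-10178 + s(t(7, 2), -2*0*0)) - 17201 = (-10178 + (3 - 1*0)) - 17201 = (-10178 + (3 + 0)) - 17201 = (-10178 + 3) - 17201 = -10175 - 17201 = -27376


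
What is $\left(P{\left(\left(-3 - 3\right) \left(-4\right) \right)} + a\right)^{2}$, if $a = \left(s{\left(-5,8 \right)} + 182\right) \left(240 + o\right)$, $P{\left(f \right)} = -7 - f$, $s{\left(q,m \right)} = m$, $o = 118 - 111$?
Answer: $2199516201$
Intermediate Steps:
$o = 7$ ($o = 118 - 111 = 7$)
$a = 46930$ ($a = \left(8 + 182\right) \left(240 + 7\right) = 190 \cdot 247 = 46930$)
$\left(P{\left(\left(-3 - 3\right) \left(-4\right) \right)} + a\right)^{2} = \left(\left(-7 - \left(-3 - 3\right) \left(-4\right)\right) + 46930\right)^{2} = \left(\left(-7 - \left(-6\right) \left(-4\right)\right) + 46930\right)^{2} = \left(\left(-7 - 24\right) + 46930\right)^{2} = \left(-31 + 46930\right)^{2} = 46899^{2} = 2199516201$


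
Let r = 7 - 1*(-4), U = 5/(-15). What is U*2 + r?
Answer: 31/3 ≈ 10.333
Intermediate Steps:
U = -1/3 (U = 5*(-1/15) = -1/3 ≈ -0.33333)
r = 11 (r = 7 + 4 = 11)
U*2 + r = -1/3*2 + 11 = -2/3 + 11 = 31/3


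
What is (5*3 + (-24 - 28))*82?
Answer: -3034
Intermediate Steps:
(5*3 + (-24 - 28))*82 = (15 - 52)*82 = -37*82 = -3034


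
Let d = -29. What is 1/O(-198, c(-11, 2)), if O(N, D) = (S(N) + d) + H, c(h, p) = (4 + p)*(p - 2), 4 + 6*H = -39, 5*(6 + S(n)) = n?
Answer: -30/2453 ≈ -0.012230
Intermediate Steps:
S(n) = -6 + n/5
H = -43/6 (H = -⅔ + (⅙)*(-39) = -⅔ - 13/2 = -43/6 ≈ -7.1667)
c(h, p) = (-2 + p)*(4 + p) (c(h, p) = (4 + p)*(-2 + p) = (-2 + p)*(4 + p))
O(N, D) = -253/6 + N/5 (O(N, D) = ((-6 + N/5) - 29) - 43/6 = (-35 + N/5) - 43/6 = -253/6 + N/5)
1/O(-198, c(-11, 2)) = 1/(-253/6 + (⅕)*(-198)) = 1/(-253/6 - 198/5) = 1/(-2453/30) = -30/2453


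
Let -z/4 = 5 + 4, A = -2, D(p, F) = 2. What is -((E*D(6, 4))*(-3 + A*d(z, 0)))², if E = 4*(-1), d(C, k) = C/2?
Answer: -69696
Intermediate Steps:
z = -36 (z = -4*(5 + 4) = -4*9 = -36)
d(C, k) = C/2 (d(C, k) = C*(½) = C/2)
E = -4
-((E*D(6, 4))*(-3 + A*d(z, 0)))² = -((-4*2)*(-3 - (-36)))² = -(-8*(-3 - 2*(-18)))² = -(-8*(-3 + 36))² = -(-8*33)² = -1*(-264)² = -1*69696 = -69696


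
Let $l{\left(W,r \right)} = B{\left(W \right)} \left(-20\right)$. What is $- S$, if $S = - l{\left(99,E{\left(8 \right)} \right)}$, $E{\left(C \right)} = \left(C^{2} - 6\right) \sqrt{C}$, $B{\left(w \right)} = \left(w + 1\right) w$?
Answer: $-198000$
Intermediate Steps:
$B{\left(w \right)} = w \left(1 + w\right)$ ($B{\left(w \right)} = \left(1 + w\right) w = w \left(1 + w\right)$)
$E{\left(C \right)} = \sqrt{C} \left(-6 + C^{2}\right)$ ($E{\left(C \right)} = \left(C^{2} - 6\right) \sqrt{C} = \left(-6 + C^{2}\right) \sqrt{C} = \sqrt{C} \left(-6 + C^{2}\right)$)
$l{\left(W,r \right)} = - 20 W \left(1 + W\right)$ ($l{\left(W,r \right)} = W \left(1 + W\right) \left(-20\right) = - 20 W \left(1 + W\right)$)
$S = 198000$ ($S = - \left(-20\right) 99 \left(1 + 99\right) = - \left(-20\right) 99 \cdot 100 = \left(-1\right) \left(-198000\right) = 198000$)
$- S = \left(-1\right) 198000 = -198000$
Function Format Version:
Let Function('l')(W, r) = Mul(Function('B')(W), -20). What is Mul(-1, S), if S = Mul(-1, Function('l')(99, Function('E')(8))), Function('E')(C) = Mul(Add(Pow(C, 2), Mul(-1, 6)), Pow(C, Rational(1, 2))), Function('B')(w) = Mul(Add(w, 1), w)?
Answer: -198000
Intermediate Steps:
Function('B')(w) = Mul(w, Add(1, w)) (Function('B')(w) = Mul(Add(1, w), w) = Mul(w, Add(1, w)))
Function('E')(C) = Mul(Pow(C, Rational(1, 2)), Add(-6, Pow(C, 2))) (Function('E')(C) = Mul(Add(Pow(C, 2), -6), Pow(C, Rational(1, 2))) = Mul(Add(-6, Pow(C, 2)), Pow(C, Rational(1, 2))) = Mul(Pow(C, Rational(1, 2)), Add(-6, Pow(C, 2))))
Function('l')(W, r) = Mul(-20, W, Add(1, W)) (Function('l')(W, r) = Mul(Mul(W, Add(1, W)), -20) = Mul(-20, W, Add(1, W)))
S = 198000 (S = Mul(-1, Mul(-20, 99, Add(1, 99))) = Mul(-1, Mul(-20, 99, 100)) = Mul(-1, -198000) = 198000)
Mul(-1, S) = Mul(-1, 198000) = -198000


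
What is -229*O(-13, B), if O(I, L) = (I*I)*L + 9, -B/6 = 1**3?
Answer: 230145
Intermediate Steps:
B = -6 (B = -6*1**3 = -6*1 = -6)
O(I, L) = 9 + L*I**2 (O(I, L) = I**2*L + 9 = L*I**2 + 9 = 9 + L*I**2)
-229*O(-13, B) = -229*(9 - 6*(-13)**2) = -229*(9 - 6*169) = -229*(9 - 1014) = -229*(-1005) = 230145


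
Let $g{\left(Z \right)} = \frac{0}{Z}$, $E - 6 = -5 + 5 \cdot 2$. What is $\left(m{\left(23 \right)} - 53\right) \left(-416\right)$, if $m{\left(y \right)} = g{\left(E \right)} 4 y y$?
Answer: $22048$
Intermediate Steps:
$E = 11$ ($E = 6 + \left(-5 + 5 \cdot 2\right) = 6 + \left(-5 + 10\right) = 6 + 5 = 11$)
$g{\left(Z \right)} = 0$
$m{\left(y \right)} = 0$ ($m{\left(y \right)} = 0 \cdot 4 y y = 0 \cdot 4 y^{2} = 0$)
$\left(m{\left(23 \right)} - 53\right) \left(-416\right) = \left(0 - 53\right) \left(-416\right) = \left(-53\right) \left(-416\right) = 22048$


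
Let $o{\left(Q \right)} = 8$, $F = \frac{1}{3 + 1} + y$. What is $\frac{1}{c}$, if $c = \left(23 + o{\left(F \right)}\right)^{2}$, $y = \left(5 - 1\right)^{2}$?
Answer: $\frac{1}{961} \approx 0.0010406$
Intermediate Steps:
$y = 16$ ($y = 4^{2} = 16$)
$F = \frac{65}{4}$ ($F = \frac{1}{3 + 1} + 16 = \frac{1}{4} + 16 = \frac{65}{4} \approx 16.25$)
$c = 961$ ($c = \left(23 + 8\right)^{2} = 31^{2} = 961$)
$\frac{1}{c} = \frac{1}{961}$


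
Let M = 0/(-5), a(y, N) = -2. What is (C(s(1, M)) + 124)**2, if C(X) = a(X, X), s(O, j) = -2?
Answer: 14884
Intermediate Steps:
M = 0 (M = 0*(-1/5) = 0)
C(X) = -2
(C(s(1, M)) + 124)**2 = (-2 + 124)**2 = 122**2 = 14884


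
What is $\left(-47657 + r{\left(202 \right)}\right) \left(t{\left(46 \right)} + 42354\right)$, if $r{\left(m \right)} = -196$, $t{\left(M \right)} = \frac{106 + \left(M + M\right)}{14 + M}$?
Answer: $- \frac{20269238769}{10} \approx -2.0269 \cdot 10^{9}$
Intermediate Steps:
$t{\left(M \right)} = \frac{106 + 2 M}{14 + M}$
$\left(-47657 + r{\left(202 \right)}\right) \left(t{\left(46 \right)} + 42354\right) = \left(-47657 - 196\right) \left(\frac{2 \left(53 + 46\right)}{14 + 46} + 42354\right) = - 47853 \left(2 \cdot \frac{1}{60} \cdot 99 + 42354\right) = - 47853 \left(\frac{33}{10} + 42354\right) = \left(-47853\right) \frac{423573}{10} = - \frac{20269238769}{10}$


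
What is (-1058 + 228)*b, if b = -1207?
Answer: 1001810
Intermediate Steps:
(-1058 + 228)*b = (-1058 + 228)*(-1207) = -830*(-1207) = 1001810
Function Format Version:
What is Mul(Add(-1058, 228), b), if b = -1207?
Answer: 1001810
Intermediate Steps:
Mul(Add(-1058, 228), b) = Mul(Add(-1058, 228), -1207) = Mul(-830, -1207) = 1001810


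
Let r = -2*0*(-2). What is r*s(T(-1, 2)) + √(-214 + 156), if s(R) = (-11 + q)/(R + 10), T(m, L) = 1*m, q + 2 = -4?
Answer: I*√58 ≈ 7.6158*I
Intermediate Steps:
q = -6 (q = -2 - 4 = -6)
T(m, L) = m
r = 0 (r = 0*(-2) = 0)
s(R) = -17/(10 + R) (s(R) = (-11 - 6)/(R + 10) = -17/(10 + R))
r*s(T(-1, 2)) + √(-214 + 156) = 0*(-17/(10 - 1)) + √(-214 + 156) = 0*(-17/9) + √(-58) = 0*(-17*⅑) + I*√58 = 0*(-17/9) + I*√58 = 0 + I*√58 = I*√58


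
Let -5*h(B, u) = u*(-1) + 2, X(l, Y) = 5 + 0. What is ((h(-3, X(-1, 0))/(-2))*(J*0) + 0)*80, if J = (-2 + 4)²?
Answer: 0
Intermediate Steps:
X(l, Y) = 5
J = 4 (J = 2² = 4)
h(B, u) = -⅖ + u/5 (h(B, u) = -(u*(-1) + 2)/5 = -(-u + 2)/5 = -(2 - u)/5 = -⅖ + u/5)
((h(-3, X(-1, 0))/(-2))*(J*0) + 0)*80 = (((-⅖ + (⅕)*5)/(-2))*(4*0) + 0)*80 = (((-⅖ + 1)*(-½))*0 + 0)*80 = (((⅗)*(-½))*0 + 0)*80 = (-3/10*0 + 0)*80 = (0 + 0)*80 = 0*80 = 0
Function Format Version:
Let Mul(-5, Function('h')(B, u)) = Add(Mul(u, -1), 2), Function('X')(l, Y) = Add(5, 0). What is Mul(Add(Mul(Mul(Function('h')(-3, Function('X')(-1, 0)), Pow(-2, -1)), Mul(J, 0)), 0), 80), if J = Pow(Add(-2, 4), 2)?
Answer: 0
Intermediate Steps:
Function('X')(l, Y) = 5
J = 4 (J = Pow(2, 2) = 4)
Function('h')(B, u) = Add(Rational(-2, 5), Mul(Rational(1, 5), u)) (Function('h')(B, u) = Mul(Rational(-1, 5), Add(Mul(u, -1), 2)) = Mul(Rational(-1, 5), Add(Mul(-1, u), 2)) = Mul(Rational(-1, 5), Add(2, Mul(-1, u))) = Add(Rational(-2, 5), Mul(Rational(1, 5), u)))
Mul(Add(Mul(Mul(Function('h')(-3, Function('X')(-1, 0)), Pow(-2, -1)), Mul(J, 0)), 0), 80) = Mul(Add(Mul(Mul(Add(Rational(-2, 5), Mul(Rational(1, 5), 5)), Pow(-2, -1)), Mul(4, 0)), 0), 80) = Mul(Add(Mul(Mul(Add(Rational(-2, 5), 1), Rational(-1, 2)), 0), 0), 80) = Mul(Add(Mul(Mul(Rational(3, 5), Rational(-1, 2)), 0), 0), 80) = Mul(Add(Mul(Rational(-3, 10), 0), 0), 80) = Mul(Add(0, 0), 80) = Mul(0, 80) = 0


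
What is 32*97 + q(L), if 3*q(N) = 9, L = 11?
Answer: 3107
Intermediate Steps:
q(N) = 3 (q(N) = (1/3)*9 = 3)
32*97 + q(L) = 32*97 + 3 = 3104 + 3 = 3107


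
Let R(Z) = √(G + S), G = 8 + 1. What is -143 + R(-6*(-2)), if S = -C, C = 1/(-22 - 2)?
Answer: -143 + √1302/12 ≈ -139.99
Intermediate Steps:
C = -1/24 (C = 1/(-24) = -1/24 ≈ -0.041667)
S = 1/24 (S = -1*(-1/24) = 1/24 ≈ 0.041667)
G = 9
R(Z) = √1302/12 (R(Z) = √(9 + 1/24) = √(217/24) = √1302/12)
-143 + R(-6*(-2)) = -143 + √1302/12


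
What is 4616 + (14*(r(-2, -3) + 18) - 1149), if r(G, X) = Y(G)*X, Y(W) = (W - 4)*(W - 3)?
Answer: 2459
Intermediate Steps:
Y(W) = (-4 + W)*(-3 + W)
r(G, X) = X*(12 + G**2 - 7*G) (r(G, X) = (12 + G**2 - 7*G)*X = X*(12 + G**2 - 7*G))
4616 + (14*(r(-2, -3) + 18) - 1149) = 4616 + (14*(-3*(12 + (-2)**2 - 7*(-2)) + 18) - 1149) = 4616 + (14*(-3*(12 + 4 + 14) + 18) - 1149) = 4616 + (14*(-3*30 + 18) - 1149) = 4616 + (14*(-90 + 18) - 1149) = 4616 + (14*(-72) - 1149) = 4616 + (-1008 - 1149) = 4616 - 2157 = 2459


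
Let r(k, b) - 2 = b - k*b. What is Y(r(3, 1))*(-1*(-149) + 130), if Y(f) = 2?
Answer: 558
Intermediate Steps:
r(k, b) = 2 + b - b*k (r(k, b) = 2 + (b - k*b) = 2 + (b - b*k) = 2 + b - b*k)
Y(r(3, 1))*(-1*(-149) + 130) = 2*(-1*(-149) + 130) = 2*(149 + 130) = 2*279 = 558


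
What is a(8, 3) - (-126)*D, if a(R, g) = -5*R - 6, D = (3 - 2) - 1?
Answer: -46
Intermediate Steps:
D = 0 (D = 1 - 1 = 0)
a(R, g) = -6 - 5*R
a(8, 3) - (-126)*D = (-6 - 5*8) - (-126)*0 = (-6 - 40) - 21*0 = -46 + 0 = -46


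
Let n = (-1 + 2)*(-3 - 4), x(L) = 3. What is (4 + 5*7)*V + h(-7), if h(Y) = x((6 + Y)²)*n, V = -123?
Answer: -4818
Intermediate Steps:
n = -7 (n = 1*(-7) = -7)
h(Y) = -21 (h(Y) = 3*(-7) = -21)
(4 + 5*7)*V + h(-7) = (4 + 5*7)*(-123) - 21 = (4 + 35)*(-123) - 21 = 39*(-123) - 21 = -4797 - 21 = -4818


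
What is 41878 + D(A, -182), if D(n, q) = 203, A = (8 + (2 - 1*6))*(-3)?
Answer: 42081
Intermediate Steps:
A = -12 (A = (8 + (2 - 6))*(-3) = (8 - 4)*(-3) = 4*(-3) = -12)
41878 + D(A, -182) = 41878 + 203 = 42081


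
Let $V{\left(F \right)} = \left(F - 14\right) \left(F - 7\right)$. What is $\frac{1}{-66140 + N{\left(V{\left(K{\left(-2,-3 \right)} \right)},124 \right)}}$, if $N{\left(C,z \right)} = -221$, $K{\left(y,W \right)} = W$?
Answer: $- \frac{1}{66361} \approx -1.5069 \cdot 10^{-5}$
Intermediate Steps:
$V{\left(F \right)} = \left(-14 + F\right) \left(-7 + F\right)$
$\frac{1}{-66140 + N{\left(V{\left(K{\left(-2,-3 \right)} \right)},124 \right)}} = \frac{1}{-66140 - 221} = \frac{1}{-66361} = - \frac{1}{66361}$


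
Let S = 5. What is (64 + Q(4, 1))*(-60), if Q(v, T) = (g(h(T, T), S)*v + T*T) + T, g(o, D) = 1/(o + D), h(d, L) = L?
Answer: -4000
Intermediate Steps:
g(o, D) = 1/(D + o)
Q(v, T) = T + T² + v/(5 + T) (Q(v, T) = (v/(5 + T) + T*T) + T = (v/(5 + T) + T²) + T = (T² + v/(5 + T)) + T = T + T² + v/(5 + T))
(64 + Q(4, 1))*(-60) = (64 + (4 + 1*(1 + 1)*(5 + 1))/(5 + 1))*(-60) = (64 + (4 + 1*2*6)/6)*(-60) = (64 + (4 + 12)/6)*(-60) = (64 + (⅙)*16)*(-60) = (64 + 8/3)*(-60) = (200/3)*(-60) = -4000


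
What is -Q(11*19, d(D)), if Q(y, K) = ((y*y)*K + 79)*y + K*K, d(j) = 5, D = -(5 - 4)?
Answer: -45663181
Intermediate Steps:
D = -1 (D = -1*1 = -1)
Q(y, K) = K² + y*(79 + K*y²) (Q(y, K) = (y²*K + 79)*y + K² = (K*y² + 79)*y + K² = (79 + K*y²)*y + K² = y*(79 + K*y²) + K² = K² + y*(79 + K*y²))
-Q(11*19, d(D)) = -(5² + 79*(11*19) + 5*(11*19)³) = -(25 + 79*209 + 5*209³) = -(25 + 16511 + 5*9129329) = -(25 + 16511 + 45646645) = -1*45663181 = -45663181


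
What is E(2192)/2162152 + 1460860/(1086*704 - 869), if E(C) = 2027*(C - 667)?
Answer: 1103850887769/330236285720 ≈ 3.3426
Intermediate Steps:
E(C) = -1352009 + 2027*C (E(C) = 2027*(-667 + C) = -1352009 + 2027*C)
E(2192)/2162152 + 1460860/(1086*704 - 869) = (-1352009 + 2027*2192)/2162152 + 1460860/(1086*704 - 869) = (-1352009 + 4443184)*(1/2162152) + 1460860/(764544 - 869) = 3091175*(1/2162152) + 1460860/763675 = 3091175/2162152 + 1460860*(1/763675) = 3091175/2162152 + 292172/152735 = 1103850887769/330236285720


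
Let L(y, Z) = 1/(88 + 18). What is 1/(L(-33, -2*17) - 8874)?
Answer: -106/940643 ≈ -0.00011269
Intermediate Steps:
L(y, Z) = 1/106
1/(L(-33, -2*17) - 8874) = 1/(1/106 - 8874) = 1/(-940643/106) = -106/940643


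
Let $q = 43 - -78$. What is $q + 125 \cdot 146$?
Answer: $18371$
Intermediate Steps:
$q = 121$ ($q = 43 + 78 = 121$)
$q + 125 \cdot 146 = 121 + 125 \cdot 146 = 121 + 18250 = 18371$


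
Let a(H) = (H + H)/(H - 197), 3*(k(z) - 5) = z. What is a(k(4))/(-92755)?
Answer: 19/26527930 ≈ 7.1623e-7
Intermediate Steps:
k(z) = 5 + z/3
a(H) = 2*H/(-197 + H) (a(H) = (2*H)/(-197 + H) = 2*H/(-197 + H))
a(k(4))/(-92755) = (2*(5 + (⅓)*4)/(-197 + (5 + (⅓)*4)))/(-92755) = (2*(5 + 4/3)/(-197 + (5 + 4/3)))*(-1/92755) = (2*(19/3)/(-197 + 19/3))*(-1/92755) = (2*(19/3)/(-572/3))*(-1/92755) = (2*(19/3)*(-3/572))*(-1/92755) = -19/286*(-1/92755) = 19/26527930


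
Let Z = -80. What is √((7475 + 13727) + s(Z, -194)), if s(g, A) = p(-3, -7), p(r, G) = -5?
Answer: √21197 ≈ 145.59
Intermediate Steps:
s(g, A) = -5
√((7475 + 13727) + s(Z, -194)) = √((7475 + 13727) - 5) = √(21202 - 5) = √21197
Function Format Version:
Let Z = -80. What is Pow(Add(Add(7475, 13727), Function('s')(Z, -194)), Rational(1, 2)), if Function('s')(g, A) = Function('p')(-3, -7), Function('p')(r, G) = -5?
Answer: Pow(21197, Rational(1, 2)) ≈ 145.59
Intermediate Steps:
Function('s')(g, A) = -5
Pow(Add(Add(7475, 13727), Function('s')(Z, -194)), Rational(1, 2)) = Pow(Add(Add(7475, 13727), -5), Rational(1, 2)) = Pow(Add(21202, -5), Rational(1, 2)) = Pow(21197, Rational(1, 2))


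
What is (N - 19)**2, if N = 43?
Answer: 576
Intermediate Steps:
(N - 19)**2 = (43 - 19)**2 = 24**2 = 576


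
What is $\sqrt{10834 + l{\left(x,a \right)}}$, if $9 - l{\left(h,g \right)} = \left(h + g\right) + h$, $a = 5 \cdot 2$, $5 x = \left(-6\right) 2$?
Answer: $\frac{9 \sqrt{3345}}{5} \approx 104.1$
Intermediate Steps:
$x = - \frac{12}{5}$ ($x = \frac{\left(-6\right) 2}{5} = \frac{1}{5} \left(-12\right) = - \frac{12}{5} \approx -2.4$)
$a = 10$
$l{\left(h,g \right)} = 9 - g - 2 h$ ($l{\left(h,g \right)} = 9 - \left(\left(h + g\right) + h\right) = 9 - \left(\left(g + h\right) + h\right) = 9 - \left(g + 2 h\right) = 9 - g - 2 h$)
$\sqrt{10834 + l{\left(x,a \right)}} = \sqrt{10834 - - \frac{19}{5}} = \sqrt{10834 + \left(9 - 10 + \frac{24}{5}\right)} = \sqrt{10834 + \frac{19}{5}} = \sqrt{\frac{54189}{5}} = \frac{9 \sqrt{3345}}{5}$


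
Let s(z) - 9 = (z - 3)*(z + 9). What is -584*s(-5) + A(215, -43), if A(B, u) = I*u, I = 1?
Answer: 13389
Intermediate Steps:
s(z) = 9 + (-3 + z)*(9 + z) (s(z) = 9 + (z - 3)*(z + 9) = 9 + (-3 + z)*(9 + z))
A(B, u) = u (A(B, u) = 1*u = u)
-584*s(-5) + A(215, -43) = -584*(-18 + (-5)² + 6*(-5)) - 43 = -584*(-18 + 25 - 30) - 43 = -584*(-23) - 43 = 13432 - 43 = 13389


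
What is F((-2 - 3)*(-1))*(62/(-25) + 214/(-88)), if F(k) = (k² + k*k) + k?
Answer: -5403/20 ≈ -270.15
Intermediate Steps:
F(k) = k + 2*k² (F(k) = (k² + k²) + k = 2*k² + k = k + 2*k²)
F((-2 - 3)*(-1))*(62/(-25) + 214/(-88)) = (((-2 - 3)*(-1))*(1 + 2*((-2 - 3)*(-1))))*(62/(-25) + 214/(-88)) = ((-5*(-1))*(1 + 2*(-5*(-1))))*(62*(-1/25) + 214*(-1/88)) = (5*(1 + 2*5))*(-62/25 - 107/44) = (5*(1 + 10))*(-5403/1100) = (5*11)*(-5403/1100) = 55*(-5403/1100) = -5403/20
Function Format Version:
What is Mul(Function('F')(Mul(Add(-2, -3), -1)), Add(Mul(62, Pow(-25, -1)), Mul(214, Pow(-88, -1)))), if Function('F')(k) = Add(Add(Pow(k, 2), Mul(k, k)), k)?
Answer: Rational(-5403, 20) ≈ -270.15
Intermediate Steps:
Function('F')(k) = Add(k, Mul(2, Pow(k, 2))) (Function('F')(k) = Add(Add(Pow(k, 2), Pow(k, 2)), k) = Add(Mul(2, Pow(k, 2)), k) = Add(k, Mul(2, Pow(k, 2))))
Mul(Function('F')(Mul(Add(-2, -3), -1)), Add(Mul(62, Pow(-25, -1)), Mul(214, Pow(-88, -1)))) = Mul(Mul(Mul(Add(-2, -3), -1), Add(1, Mul(2, Mul(Add(-2, -3), -1)))), Add(Mul(62, Pow(-25, -1)), Mul(214, Pow(-88, -1)))) = Mul(Mul(Mul(-5, -1), Add(1, Mul(2, Mul(-5, -1)))), Add(Mul(62, Rational(-1, 25)), Mul(214, Rational(-1, 88)))) = Mul(Mul(5, Add(1, Mul(2, 5))), Add(Rational(-62, 25), Rational(-107, 44))) = Mul(Mul(5, Add(1, 10)), Rational(-5403, 1100)) = Mul(Mul(5, 11), Rational(-5403, 1100)) = Mul(55, Rational(-5403, 1100)) = Rational(-5403, 20)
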